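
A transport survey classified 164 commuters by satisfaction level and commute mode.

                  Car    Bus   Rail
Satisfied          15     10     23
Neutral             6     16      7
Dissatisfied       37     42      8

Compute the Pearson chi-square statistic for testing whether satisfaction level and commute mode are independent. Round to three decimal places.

30.504

Row totals: 48, 29, 87. Column totals: 58, 68, 38. Grand total N = 164.
Expected counts (row total × column total / N):
  Satisfied, Car: 48×58/164 = 16.97561
  Satisfied, Bus: 48×68/164 = 19.90244
  Satisfied, Rail: 48×38/164 = 11.12195
  Neutral, Car: 29×58/164 = 10.25610
  Neutral, Bus: 29×68/164 = 12.02439
  Neutral, Rail: 29×38/164 = 6.71951
  Dissatisfied, Car: 87×58/164 = 30.76829
  Dissatisfied, Bus: 87×68/164 = 36.07317
  Dissatisfied, Rail: 87×38/164 = 20.15854
Contributions (O − E)²/E:
  (15 − 16.97561)²/16.97561 = 0.2299
  (10 − 19.90244)²/19.90244 = 4.9269
  (23 − 11.12195)²/11.12195 = 12.6856
  (6 − 10.25610)²/10.25610 = 1.7662
  (16 − 12.02439)²/12.02439 = 1.3145
  (7 − 6.71951)²/6.71951 = 0.0117
  (37 − 30.76829)²/30.76829 = 1.2622
  (42 − 36.07317)²/36.07317 = 0.9738
  (8 − 20.15854)²/20.15854 = 7.3334
χ² = 0.2299 + 4.9269 + 12.6856 + 1.7662 + 1.3145 + 0.0117 + 1.2622 + 0.9738 + 7.3334 = 30.504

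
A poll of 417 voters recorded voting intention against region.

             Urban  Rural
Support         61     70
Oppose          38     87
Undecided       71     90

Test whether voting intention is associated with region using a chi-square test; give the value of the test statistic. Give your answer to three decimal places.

Row totals: 131, 125, 161. Column totals: 170, 247. Grand total N = 417.
Expected counts (row total × column total / N):
  Support, Urban: 131×170/417 = 53.4053
  Support, Rural: 131×247/417 = 77.5947
  Oppose, Urban: 125×170/417 = 50.9592
  Oppose, Rural: 125×247/417 = 74.0408
  Undecided, Urban: 161×170/417 = 65.6355
  Undecided, Rural: 161×247/417 = 95.3645
Contributions (O − E)²/E:
  (61 − 53.4053)²/53.4053 = 1.0800
  (70 − 77.5947)²/77.5947 = 0.7433
  (38 − 50.9592)²/50.9592 = 3.2956
  (87 − 74.0408)²/74.0408 = 2.2682
  (71 − 65.6355)²/65.6355 = 0.4384
  (90 − 95.3645)²/95.3645 = 0.3018
χ² = 1.0800 + 0.7433 + 3.2956 + 2.2682 + 0.4384 + 0.3018 = 8.127

8.127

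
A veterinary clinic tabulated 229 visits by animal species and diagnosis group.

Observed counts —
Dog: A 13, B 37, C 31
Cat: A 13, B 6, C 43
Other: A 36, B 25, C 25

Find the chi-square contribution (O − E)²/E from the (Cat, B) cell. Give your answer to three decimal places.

8.366

Row total (Cat) = 62; column total (B) = 68; N = 229.
Expected count E = 62 × 68 / 229 = 18.4105.
Contribution = (O − E)²/E = (6 − 18.4105)² / 18.4105 = 8.366.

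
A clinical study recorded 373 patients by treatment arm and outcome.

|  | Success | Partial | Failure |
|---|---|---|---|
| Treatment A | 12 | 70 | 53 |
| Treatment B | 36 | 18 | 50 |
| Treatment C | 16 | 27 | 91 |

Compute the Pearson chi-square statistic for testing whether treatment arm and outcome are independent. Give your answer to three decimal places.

67.498

Row totals: 135, 104, 134. Column totals: 64, 115, 194. Grand total N = 373.
Expected counts (row total × column total / N):
  Treatment A, Success: 135×64/373 = 23.1635
  Treatment A, Partial: 135×115/373 = 41.6220
  Treatment A, Failure: 135×194/373 = 70.2145
  Treatment B, Success: 104×64/373 = 17.8445
  Treatment B, Partial: 104×115/373 = 32.0643
  Treatment B, Failure: 104×194/373 = 54.0912
  Treatment C, Success: 134×64/373 = 22.9920
  Treatment C, Partial: 134×115/373 = 41.3137
  Treatment C, Failure: 134×194/373 = 69.6944
Contributions (O − E)²/E:
  (12 − 23.1635)²/23.1635 = 5.3802
  (70 − 41.6220)²/41.6220 = 19.3482
  (53 − 70.2145)²/70.2145 = 4.2205
  (36 − 17.8445)²/17.8445 = 18.4719
  (18 − 32.0643)²/32.0643 = 6.1690
  (50 − 54.0912)²/54.0912 = 0.3094
  (16 − 22.9920)²/22.9920 = 2.1263
  (27 − 41.3137)²/41.3137 = 4.9592
  (91 − 69.6944)²/69.6944 = 6.5131
χ² = 5.3802 + 19.3482 + 4.2205 + 18.4719 + 6.1690 + 0.3094 + 2.1263 + 4.9592 + 6.5131 = 67.498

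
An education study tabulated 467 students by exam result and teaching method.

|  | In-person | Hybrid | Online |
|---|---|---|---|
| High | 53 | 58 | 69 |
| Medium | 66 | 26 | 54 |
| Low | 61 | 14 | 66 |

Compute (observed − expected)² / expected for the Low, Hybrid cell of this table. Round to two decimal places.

Row total (Low) = 141; column total (Hybrid) = 98; N = 467.
Expected count E = 141 × 98 / 467 = 29.589.
Contribution = (O − E)²/E = (14 − 29.589)² / 29.589 = 8.21.

8.21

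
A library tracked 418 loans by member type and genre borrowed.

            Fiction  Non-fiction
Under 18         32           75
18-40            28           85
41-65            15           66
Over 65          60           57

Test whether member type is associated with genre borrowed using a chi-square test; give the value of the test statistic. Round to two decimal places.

Row totals: 107, 113, 81, 117. Column totals: 135, 283. Grand total N = 418.
Expected counts (row total × column total / N):
  Under 18, Fiction: 107×135/418 = 34.557
  Under 18, Non-fiction: 107×283/418 = 72.443
  18-40, Fiction: 113×135/418 = 36.495
  18-40, Non-fiction: 113×283/418 = 76.505
  41-65, Fiction: 81×135/418 = 26.160
  41-65, Non-fiction: 81×283/418 = 54.840
  Over 65, Fiction: 117×135/418 = 37.787
  Over 65, Non-fiction: 117×283/418 = 79.213
Contributions (O − E)²/E:
  (32 − 34.557)²/34.557 = 0.1892
  (75 − 72.443)²/72.443 = 0.0903
  (28 − 36.495)²/36.495 = 1.9774
  (85 − 76.505)²/76.505 = 0.9433
  (15 − 26.160)²/26.160 = 4.7609
  (66 − 54.840)²/54.840 = 2.2711
  (60 − 37.787)²/37.787 = 13.0579
  (57 − 79.213)²/79.213 = 6.2290
χ² = 0.1892 + 0.0903 + 1.9774 + 0.9433 + 4.7609 + 2.2711 + 13.0579 + 6.2290 = 29.52

29.52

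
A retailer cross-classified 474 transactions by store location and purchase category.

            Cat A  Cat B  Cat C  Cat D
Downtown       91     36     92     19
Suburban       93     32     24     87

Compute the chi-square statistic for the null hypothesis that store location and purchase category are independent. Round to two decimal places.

Row totals: 238, 236. Column totals: 184, 68, 116, 106. Grand total N = 474.
Expected counts (row total × column total / N):
  Downtown, Cat A: 238×184/474 = 92.3882
  Downtown, Cat B: 238×68/474 = 34.1435
  Downtown, Cat C: 238×116/474 = 58.2447
  Downtown, Cat D: 238×106/474 = 53.2236
  Suburban, Cat A: 236×184/474 = 91.6118
  Suburban, Cat B: 236×68/474 = 33.8565
  Suburban, Cat C: 236×116/474 = 57.7553
  Suburban, Cat D: 236×106/474 = 52.7764
Contributions (O − E)²/E:
  (91 − 92.3882)²/92.3882 = 0.0209
  (36 − 34.1435)²/34.1435 = 0.1009
  (92 − 58.2447)²/58.2447 = 19.5626
  (19 − 53.2236)²/53.2236 = 22.0063
  (93 − 91.6118)²/91.6118 = 0.0210
  (32 − 33.8565)²/33.8565 = 0.1018
  (24 − 57.7553)²/57.7553 = 19.7284
  (87 − 52.7764)²/52.7764 = 22.1928
χ² = 0.0209 + 0.1009 + 19.5626 + 22.0063 + 0.0210 + 0.1018 + 19.7284 + 22.1928 = 83.73

83.73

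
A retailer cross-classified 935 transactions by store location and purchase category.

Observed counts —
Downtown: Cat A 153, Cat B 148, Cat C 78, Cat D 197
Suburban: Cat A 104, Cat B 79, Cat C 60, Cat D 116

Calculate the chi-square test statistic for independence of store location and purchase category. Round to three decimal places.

3.449

Row totals: 576, 359. Column totals: 257, 227, 138, 313. Grand total N = 935.
Expected counts (row total × column total / N):
  Downtown, Cat A: 576×257/935 = 158.3230
  Downtown, Cat B: 576×227/935 = 139.8417
  Downtown, Cat C: 576×138/935 = 85.0139
  Downtown, Cat D: 576×313/935 = 192.8214
  Suburban, Cat A: 359×257/935 = 98.6770
  Suburban, Cat B: 359×227/935 = 87.1583
  Suburban, Cat C: 359×138/935 = 52.9861
  Suburban, Cat D: 359×313/935 = 120.1786
Contributions (O − E)²/E:
  (153 − 158.3230)²/158.3230 = 0.1790
  (148 − 139.8417)²/139.8417 = 0.4760
  (78 − 85.0139)²/85.0139 = 0.5787
  (197 − 192.8214)²/192.8214 = 0.0906
  (104 − 98.6770)²/98.6770 = 0.2871
  (79 − 87.1583)²/87.1583 = 0.7636
  (60 − 52.9861)²/52.9861 = 0.9284
  (116 − 120.1786)²/120.1786 = 0.1453
χ² = 0.1790 + 0.4760 + 0.5787 + 0.0906 + 0.2871 + 0.7636 + 0.9284 + 0.1453 = 3.449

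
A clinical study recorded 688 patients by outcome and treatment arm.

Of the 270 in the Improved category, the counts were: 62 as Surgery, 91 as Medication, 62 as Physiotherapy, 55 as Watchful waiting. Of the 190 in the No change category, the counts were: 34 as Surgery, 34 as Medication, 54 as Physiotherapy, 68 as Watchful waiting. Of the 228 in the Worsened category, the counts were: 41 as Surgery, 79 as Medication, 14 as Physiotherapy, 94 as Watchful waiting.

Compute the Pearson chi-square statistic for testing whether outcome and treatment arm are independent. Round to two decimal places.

Row totals: 270, 190, 228. Column totals: 137, 204, 130, 217. Grand total N = 688.
Expected counts (row total × column total / N):
  Improved, Surgery: 270×137/688 = 53.765
  Improved, Medication: 270×204/688 = 80.058
  Improved, Physiotherapy: 270×130/688 = 51.017
  Improved, Watchful waiting: 270×217/688 = 85.160
  No change, Surgery: 190×137/688 = 37.834
  No change, Medication: 190×204/688 = 56.337
  No change, Physiotherapy: 190×130/688 = 35.901
  No change, Watchful waiting: 190×217/688 = 59.927
  Worsened, Surgery: 228×137/688 = 45.401
  Worsened, Medication: 228×204/688 = 67.605
  Worsened, Physiotherapy: 228×130/688 = 43.081
  Worsened, Watchful waiting: 228×217/688 = 71.913
Contributions (O − E)²/E:
  (62 − 53.765)²/53.765 = 1.2613
  (91 − 80.058)²/80.058 = 1.4955
  (62 − 51.017)²/51.017 = 2.3644
  (55 − 85.160)²/85.160 = 10.6814
  (34 − 37.834)²/37.834 = 0.3885
  (34 − 56.337)²/56.337 = 8.8564
  (54 − 35.901)²/35.901 = 9.1244
  (68 − 59.927)²/59.927 = 1.0875
  (41 − 45.401)²/45.401 = 0.4266
  (79 − 67.605)²/67.605 = 1.9207
  (14 − 43.081)²/43.081 = 19.6306
  (94 − 71.913)²/71.913 = 6.7837
χ² = 1.2613 + 1.4955 + 2.3644 + 10.6814 + 0.3885 + 8.8564 + 9.1244 + 1.0875 + 0.4266 + 1.9207 + 19.6306 + 6.7837 = 64.02

64.02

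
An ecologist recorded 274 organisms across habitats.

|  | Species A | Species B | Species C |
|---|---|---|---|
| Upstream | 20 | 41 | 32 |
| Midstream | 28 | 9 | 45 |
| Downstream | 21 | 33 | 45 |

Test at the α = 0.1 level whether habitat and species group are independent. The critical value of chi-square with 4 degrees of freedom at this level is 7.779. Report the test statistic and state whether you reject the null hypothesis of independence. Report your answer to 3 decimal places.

Row totals: 93, 82, 99. Column totals: 69, 83, 122. Grand total N = 274.
Expected counts (row total × column total / N):
  Upstream, Species A: 93×69/274 = 23.4197
  Upstream, Species B: 93×83/274 = 28.1715
  Upstream, Species C: 93×122/274 = 41.4088
  Midstream, Species A: 82×69/274 = 20.6496
  Midstream, Species B: 82×83/274 = 24.8394
  Midstream, Species C: 82×122/274 = 36.5109
  Downstream, Species A: 99×69/274 = 24.9307
  Downstream, Species B: 99×83/274 = 29.9891
  Downstream, Species C: 99×122/274 = 44.0803
Contributions (O − E)²/E:
  (20 − 23.4197)²/23.4197 = 0.4993
  (41 − 28.1715)²/28.1715 = 5.8417
  (32 − 41.4088)²/41.4088 = 2.1378
  (28 − 20.6496)²/20.6496 = 2.6164
  (9 − 24.8394)²/24.8394 = 10.1003
  (45 − 36.5109)²/36.5109 = 1.9738
  (21 − 24.9307)²/24.9307 = 0.6197
  (33 − 29.9891)²/29.9891 = 0.3023
  (45 − 44.0803)²/44.0803 = 0.0192
χ² = 0.4993 + 5.8417 + 2.1378 + 2.6164 + 10.1003 + 1.9738 + 0.6197 + 0.3023 + 0.0192 = 24.111
df = (3−1)(3−1) = 4. Since 24.111 > 7.779, reject the null hypothesis of independence at α = 0.1.

24.111; reject H₀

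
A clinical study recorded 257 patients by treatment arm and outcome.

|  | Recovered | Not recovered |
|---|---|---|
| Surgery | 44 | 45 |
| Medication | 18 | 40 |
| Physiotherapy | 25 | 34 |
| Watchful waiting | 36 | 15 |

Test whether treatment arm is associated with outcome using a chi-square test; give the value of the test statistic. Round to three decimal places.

Row totals: 89, 58, 59, 51. Column totals: 123, 134. Grand total N = 257.
Expected counts (row total × column total / N):
  Surgery, Recovered: 89×123/257 = 42.5953
  Surgery, Not recovered: 89×134/257 = 46.4047
  Medication, Recovered: 58×123/257 = 27.7588
  Medication, Not recovered: 58×134/257 = 30.2412
  Physiotherapy, Recovered: 59×123/257 = 28.2374
  Physiotherapy, Not recovered: 59×134/257 = 30.7626
  Watchful waiting, Recovered: 51×123/257 = 24.4086
  Watchful waiting, Not recovered: 51×134/257 = 26.5914
Contributions (O − E)²/E:
  (44 − 42.5953)²/42.5953 = 0.0463
  (45 − 46.4047)²/46.4047 = 0.0425
  (18 − 27.7588)²/27.7588 = 3.4308
  (40 − 30.2412)²/30.2412 = 3.1492
  (25 − 28.2374)²/28.2374 = 0.3712
  (34 − 30.7626)²/30.7626 = 0.3407
  (36 − 24.4086)²/24.4086 = 5.5046
  (15 − 26.5914)²/26.5914 = 5.0528
χ² = 0.0463 + 0.0425 + 3.4308 + 3.1492 + 0.3712 + 0.3407 + 5.5046 + 5.0528 = 17.938

17.938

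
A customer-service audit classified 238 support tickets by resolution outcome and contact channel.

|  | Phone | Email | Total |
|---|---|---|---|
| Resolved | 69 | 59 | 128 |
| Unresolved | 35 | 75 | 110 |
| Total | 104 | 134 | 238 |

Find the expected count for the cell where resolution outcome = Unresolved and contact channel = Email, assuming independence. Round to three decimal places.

Row total (Unresolved) = 110; column total (Email) = 134; grand total N = 238.
Expected count = (row total × column total) / N = 110 × 134 / 238 = 61.933.

61.933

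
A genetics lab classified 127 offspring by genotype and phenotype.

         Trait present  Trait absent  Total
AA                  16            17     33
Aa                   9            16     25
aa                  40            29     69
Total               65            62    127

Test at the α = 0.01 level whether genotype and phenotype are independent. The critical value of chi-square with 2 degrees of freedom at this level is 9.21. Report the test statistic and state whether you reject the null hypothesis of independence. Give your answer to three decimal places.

3.675; fail to reject H₀

Grand total N = 127.
Expected counts (row total × column total / N):
  AA, Trait present: 33×65/127 = 16.8898
  AA, Trait absent: 33×62/127 = 16.1102
  Aa, Trait present: 25×65/127 = 12.7953
  Aa, Trait absent: 25×62/127 = 12.2047
  aa, Trait present: 69×65/127 = 35.3150
  aa, Trait absent: 69×62/127 = 33.6850
Contributions (O − E)²/E:
  (16 − 16.8898)²/16.8898 = 0.0469
  (17 − 16.1102)²/16.1102 = 0.0491
  (9 − 12.7953)²/12.7953 = 1.1257
  (16 − 12.2047)²/12.2047 = 1.1802
  (40 − 35.3150)²/35.3150 = 0.6215
  (29 − 33.6850)²/33.6850 = 0.6516
χ² = 0.0469 + 0.0491 + 1.1257 + 1.1802 + 0.6215 + 0.6516 = 3.675
df = (3−1)(2−1) = 2. Since 3.675 < 9.21, fail to reject the null hypothesis of independence at α = 0.01.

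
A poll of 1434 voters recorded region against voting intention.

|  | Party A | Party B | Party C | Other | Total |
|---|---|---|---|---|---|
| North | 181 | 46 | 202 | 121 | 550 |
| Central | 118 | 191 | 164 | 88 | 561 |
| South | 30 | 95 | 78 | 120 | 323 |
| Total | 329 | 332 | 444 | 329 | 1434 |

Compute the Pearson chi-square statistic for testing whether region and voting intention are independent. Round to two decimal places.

189.93

Grand total N = 1434.
Expected counts (row total × column total / N):
  North, Party A: 550×329/1434 = 126.185
  North, Party B: 550×332/1434 = 127.336
  North, Party C: 550×444/1434 = 170.293
  North, Other: 550×329/1434 = 126.185
  Central, Party A: 561×329/1434 = 128.709
  Central, Party B: 561×332/1434 = 129.883
  Central, Party C: 561×444/1434 = 173.699
  Central, Other: 561×329/1434 = 128.709
  South, Party A: 323×329/1434 = 74.105
  South, Party B: 323×332/1434 = 74.781
  South, Party C: 323×444/1434 = 100.008
  South, Other: 323×329/1434 = 74.105
Contributions (O − E)²/E:
  (181 − 126.185)²/126.185 = 23.8117
  (46 − 127.336)²/127.336 = 51.9535
  (202 − 170.293)²/170.293 = 5.9036
  (121 − 126.185)²/126.185 = 0.2131
  (118 − 128.709)²/128.709 = 0.8910
  (191 − 129.883)²/129.883 = 28.7589
  (164 − 173.699)²/173.699 = 0.5416
  (88 − 128.709)²/128.709 = 12.8757
  (30 − 74.105)²/74.105 = 26.2499
  (95 − 74.781)²/74.781 = 5.4667
  (78 − 100.008)²/100.008 = 4.8431
  (120 − 74.105)²/74.105 = 28.4239
χ² = 23.8117 + 51.9535 + 5.9036 + 0.2131 + 0.8910 + 28.7589 + 0.5416 + 12.8757 + 26.2499 + 5.4667 + 4.8431 + 28.4239 = 189.93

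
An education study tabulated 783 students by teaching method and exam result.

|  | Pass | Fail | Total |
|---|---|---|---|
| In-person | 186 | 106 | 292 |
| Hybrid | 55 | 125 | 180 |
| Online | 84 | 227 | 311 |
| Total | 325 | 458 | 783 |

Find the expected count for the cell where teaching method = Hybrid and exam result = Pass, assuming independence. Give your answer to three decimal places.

74.713

Row total (Hybrid) = 180; column total (Pass) = 325; grand total N = 783.
Expected count = (row total × column total) / N = 180 × 325 / 783 = 74.713.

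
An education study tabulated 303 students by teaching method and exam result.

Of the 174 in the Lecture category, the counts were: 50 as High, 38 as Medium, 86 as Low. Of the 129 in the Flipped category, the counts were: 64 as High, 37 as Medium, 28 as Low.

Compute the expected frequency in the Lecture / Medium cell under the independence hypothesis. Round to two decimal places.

43.07

Row total (Lecture) = 174; column total (Medium) = 75; grand total N = 303.
Expected count = (row total × column total) / N = 174 × 75 / 303 = 43.07.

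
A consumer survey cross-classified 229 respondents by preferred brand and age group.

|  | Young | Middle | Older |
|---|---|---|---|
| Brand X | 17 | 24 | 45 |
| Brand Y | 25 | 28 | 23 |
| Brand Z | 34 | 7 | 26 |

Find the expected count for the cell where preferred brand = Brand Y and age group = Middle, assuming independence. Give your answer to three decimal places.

Row total (Brand Y) = 76; column total (Middle) = 59; grand total N = 229.
Expected count = (row total × column total) / N = 76 × 59 / 229 = 19.581.

19.581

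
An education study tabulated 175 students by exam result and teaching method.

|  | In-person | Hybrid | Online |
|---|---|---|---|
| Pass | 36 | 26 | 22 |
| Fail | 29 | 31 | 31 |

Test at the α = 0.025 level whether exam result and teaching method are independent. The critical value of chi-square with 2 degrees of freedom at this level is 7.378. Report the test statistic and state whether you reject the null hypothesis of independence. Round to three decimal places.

Row totals: 84, 91. Column totals: 65, 57, 53. Grand total N = 175.
Expected counts (row total × column total / N):
  Pass, In-person: 84×65/175 = 31.2000
  Pass, Hybrid: 84×57/175 = 27.3600
  Pass, Online: 84×53/175 = 25.4400
  Fail, In-person: 91×65/175 = 33.8000
  Fail, Hybrid: 91×57/175 = 29.6400
  Fail, Online: 91×53/175 = 27.5600
Contributions (O − E)²/E:
  (36 − 31.2000)²/31.2000 = 0.7385
  (26 − 27.3600)²/27.3600 = 0.0676
  (22 − 25.4400)²/25.4400 = 0.4652
  (29 − 33.8000)²/33.8000 = 0.6817
  (31 − 29.6400)²/29.6400 = 0.0624
  (31 − 27.5600)²/27.5600 = 0.4294
χ² = 0.7385 + 0.0676 + 0.4652 + 0.6817 + 0.0624 + 0.4294 = 2.445
df = (2−1)(3−1) = 2. Since 2.445 < 7.378, fail to reject the null hypothesis of independence at α = 0.025.

2.445; fail to reject H₀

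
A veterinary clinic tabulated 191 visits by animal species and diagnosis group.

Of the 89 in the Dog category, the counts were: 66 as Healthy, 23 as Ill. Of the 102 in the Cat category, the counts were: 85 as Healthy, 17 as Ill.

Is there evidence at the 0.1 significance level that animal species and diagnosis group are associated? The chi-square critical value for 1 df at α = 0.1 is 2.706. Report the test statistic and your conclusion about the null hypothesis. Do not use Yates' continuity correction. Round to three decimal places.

Row totals: 89, 102. Column totals: 151, 40. Grand total N = 191.
Expected counts (row total × column total / N):
  Dog, Healthy: 89×151/191 = 70.36126
  Dog, Ill: 89×40/191 = 18.63874
  Cat, Healthy: 102×151/191 = 80.63874
  Cat, Ill: 102×40/191 = 21.36126
Contributions (O − E)²/E:
  (66 − 70.36126)²/70.36126 = 0.2703
  (23 − 18.63874)²/18.63874 = 1.0205
  (85 − 80.63874)²/80.63874 = 0.2359
  (17 − 21.36126)²/21.36126 = 0.8904
χ² = 0.2703 + 1.0205 + 0.2359 + 0.8904 = 2.417
df = (2−1)(2−1) = 1. Since 2.417 < 2.706, fail to reject the null hypothesis of independence at α = 0.1.

2.417; fail to reject H₀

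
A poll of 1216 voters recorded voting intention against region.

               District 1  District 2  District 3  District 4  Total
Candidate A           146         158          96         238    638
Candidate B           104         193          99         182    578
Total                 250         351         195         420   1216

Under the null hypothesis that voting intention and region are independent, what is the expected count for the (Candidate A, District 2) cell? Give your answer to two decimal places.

184.16

Row total (Candidate A) = 638; column total (District 2) = 351; grand total N = 1216.
Expected count = (row total × column total) / N = 638 × 351 / 1216 = 184.16.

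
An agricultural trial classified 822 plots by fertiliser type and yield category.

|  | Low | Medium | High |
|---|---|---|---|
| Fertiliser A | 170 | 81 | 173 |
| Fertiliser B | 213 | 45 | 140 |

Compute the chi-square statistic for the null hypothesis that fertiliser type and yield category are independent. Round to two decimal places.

17.79

Row totals: 424, 398. Column totals: 383, 126, 313. Grand total N = 822.
Expected counts (row total × column total / N):
  Fertiliser A, Low: 424×383/822 = 197.5572
  Fertiliser A, Medium: 424×126/822 = 64.9927
  Fertiliser A, High: 424×313/822 = 161.4501
  Fertiliser B, Low: 398×383/822 = 185.4428
  Fertiliser B, Medium: 398×126/822 = 61.0073
  Fertiliser B, High: 398×313/822 = 151.5499
Contributions (O − E)²/E:
  (170 − 197.5572)²/197.5572 = 3.8439
  (81 − 64.9927)²/64.9927 = 3.9425
  (173 − 161.4501)²/161.4501 = 0.8263
  (213 − 185.4428)²/185.4428 = 4.0951
  (45 − 61.0073)²/61.0073 = 4.2000
  (140 − 151.5499)²/151.5499 = 0.8802
χ² = 3.8439 + 3.9425 + 0.8263 + 4.0951 + 4.2000 + 0.8802 = 17.79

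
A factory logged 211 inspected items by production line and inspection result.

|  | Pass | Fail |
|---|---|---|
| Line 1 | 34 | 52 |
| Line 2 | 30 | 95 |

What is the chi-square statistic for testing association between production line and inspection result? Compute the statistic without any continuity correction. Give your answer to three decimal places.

5.818

Row totals: 86, 125. Column totals: 64, 147. Grand total N = 211.
Expected counts (row total × column total / N):
  Line 1, Pass: 86×64/211 = 26.0853
  Line 1, Fail: 86×147/211 = 59.9147
  Line 2, Pass: 125×64/211 = 37.9147
  Line 2, Fail: 125×147/211 = 87.0853
Contributions (O − E)²/E:
  (34 − 26.0853)²/26.0853 = 2.4014
  (52 − 59.9147)²/59.9147 = 1.0455
  (30 − 37.9147)²/37.9147 = 1.6522
  (95 − 87.0853)²/87.0853 = 0.7193
χ² = 2.4014 + 1.0455 + 1.6522 + 0.7193 = 5.818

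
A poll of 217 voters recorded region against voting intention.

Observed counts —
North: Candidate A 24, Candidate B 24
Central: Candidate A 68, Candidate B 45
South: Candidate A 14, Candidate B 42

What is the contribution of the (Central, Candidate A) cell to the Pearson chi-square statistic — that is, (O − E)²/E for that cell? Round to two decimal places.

Row total (Central) = 113; column total (Candidate A) = 106; N = 217.
Expected count E = 113 × 106 / 217 = 55.198.
Contribution = (O − E)²/E = (68 − 55.198)² / 55.198 = 2.97.

2.97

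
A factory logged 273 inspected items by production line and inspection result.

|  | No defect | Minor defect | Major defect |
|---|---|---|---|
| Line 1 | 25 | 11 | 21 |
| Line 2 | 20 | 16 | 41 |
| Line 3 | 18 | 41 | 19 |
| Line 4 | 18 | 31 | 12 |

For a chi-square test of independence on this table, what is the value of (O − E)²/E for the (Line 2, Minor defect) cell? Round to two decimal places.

5.09

Row total (Line 2) = 77; column total (Minor defect) = 99; N = 273.
Expected count E = 77 × 99 / 273 = 27.9231.
Contribution = (O − E)²/E = (16 − 27.9231)² / 27.9231 = 5.09.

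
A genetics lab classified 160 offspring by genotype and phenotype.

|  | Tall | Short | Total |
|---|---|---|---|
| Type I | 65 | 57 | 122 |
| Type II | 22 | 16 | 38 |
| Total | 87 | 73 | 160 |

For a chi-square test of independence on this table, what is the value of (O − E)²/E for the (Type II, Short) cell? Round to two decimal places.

0.10

Row total (Type II) = 38; column total (Short) = 73; N = 160.
Expected count E = 38 × 73 / 160 = 17.337.
Contribution = (O − E)²/E = (16 − 17.337)² / 17.337 = 0.10.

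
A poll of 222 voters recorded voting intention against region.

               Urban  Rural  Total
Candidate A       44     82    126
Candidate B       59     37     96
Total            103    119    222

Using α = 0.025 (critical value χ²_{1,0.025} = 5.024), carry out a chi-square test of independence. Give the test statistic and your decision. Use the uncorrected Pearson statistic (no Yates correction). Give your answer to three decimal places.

Grand total N = 222.
Expected counts (row total × column total / N):
  Candidate A, Urban: 126×103/222 = 58.4595
  Candidate A, Rural: 126×119/222 = 67.5405
  Candidate B, Urban: 96×103/222 = 44.5405
  Candidate B, Rural: 96×119/222 = 51.4595
Contributions (O − E)²/E:
  (44 − 58.4595)²/58.4595 = 3.5764
  (82 − 67.5405)²/67.5405 = 3.0956
  (59 − 44.5405)²/44.5405 = 4.6941
  (37 − 51.4595)²/51.4595 = 4.0629
χ² = 3.5764 + 3.0956 + 4.6941 + 4.0629 = 15.429
df = (2−1)(2−1) = 1. Since 15.429 > 5.024, reject the null hypothesis of independence at α = 0.025.

15.429; reject H₀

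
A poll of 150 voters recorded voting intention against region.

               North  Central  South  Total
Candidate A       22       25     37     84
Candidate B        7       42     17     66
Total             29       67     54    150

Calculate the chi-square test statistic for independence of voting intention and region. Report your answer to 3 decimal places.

17.573

Grand total N = 150.
Expected counts (row total × column total / N):
  Candidate A, North: 84×29/150 = 16.2400
  Candidate A, Central: 84×67/150 = 37.5200
  Candidate A, South: 84×54/150 = 30.2400
  Candidate B, North: 66×29/150 = 12.7600
  Candidate B, Central: 66×67/150 = 29.4800
  Candidate B, South: 66×54/150 = 23.7600
Contributions (O − E)²/E:
  (22 − 16.2400)²/16.2400 = 2.0430
  (25 − 37.5200)²/37.5200 = 4.1778
  (37 − 30.2400)²/30.2400 = 1.5112
  (7 − 12.7600)²/12.7600 = 2.6001
  (42 − 29.4800)²/29.4800 = 5.3172
  (17 − 23.7600)²/23.7600 = 1.9233
χ² = 2.0430 + 4.1778 + 1.5112 + 2.6001 + 5.3172 + 1.9233 = 17.573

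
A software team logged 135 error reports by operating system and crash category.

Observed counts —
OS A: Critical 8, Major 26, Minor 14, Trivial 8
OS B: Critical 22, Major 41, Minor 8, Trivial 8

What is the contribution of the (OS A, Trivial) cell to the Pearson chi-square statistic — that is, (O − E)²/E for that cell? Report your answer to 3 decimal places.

Row total (OS A) = 56; column total (Trivial) = 16; N = 135.
Expected count E = 56 × 16 / 135 = 6.6370.
Contribution = (O − E)²/E = (8 − 6.6370)² / 6.6370 = 0.280.

0.280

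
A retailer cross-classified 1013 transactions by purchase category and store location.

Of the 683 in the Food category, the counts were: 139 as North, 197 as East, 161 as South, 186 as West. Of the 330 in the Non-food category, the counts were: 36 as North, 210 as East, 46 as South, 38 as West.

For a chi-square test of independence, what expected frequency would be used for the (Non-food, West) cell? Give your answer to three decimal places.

72.971

Row total (Non-food) = 330; column total (West) = 224; grand total N = 1013.
Expected count = (row total × column total) / N = 330 × 224 / 1013 = 72.971.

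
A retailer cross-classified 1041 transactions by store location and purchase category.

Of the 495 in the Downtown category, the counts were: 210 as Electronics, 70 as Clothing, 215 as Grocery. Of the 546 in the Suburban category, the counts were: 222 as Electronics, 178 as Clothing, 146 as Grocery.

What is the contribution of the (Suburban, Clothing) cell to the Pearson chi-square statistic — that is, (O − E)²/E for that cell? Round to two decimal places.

Row total (Suburban) = 546; column total (Clothing) = 248; N = 1041.
Expected count E = 546 × 248 / 1041 = 130.075.
Contribution = (O − E)²/E = (178 − 130.075)² / 130.075 = 17.66.

17.66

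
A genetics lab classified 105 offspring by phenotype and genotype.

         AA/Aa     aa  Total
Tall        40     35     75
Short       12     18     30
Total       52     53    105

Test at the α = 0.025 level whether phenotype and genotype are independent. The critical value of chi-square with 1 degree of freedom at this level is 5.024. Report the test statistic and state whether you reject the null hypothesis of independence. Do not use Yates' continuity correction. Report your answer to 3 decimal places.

1.524; fail to reject H₀

Grand total N = 105.
Expected counts (row total × column total / N):
  Tall, AA/Aa: 75×52/105 = 37.1429
  Tall, aa: 75×53/105 = 37.8571
  Short, AA/Aa: 30×52/105 = 14.8571
  Short, aa: 30×53/105 = 15.1429
Contributions (O − E)²/E:
  (40 − 37.1429)²/37.1429 = 0.2198
  (35 − 37.8571)²/37.8571 = 0.2156
  (12 − 14.8571)²/14.8571 = 0.5494
  (18 − 15.1429)²/15.1429 = 0.5391
χ² = 0.2198 + 0.2156 + 0.5494 + 0.5391 = 1.524
df = (2−1)(2−1) = 1. Since 1.524 < 5.024, fail to reject the null hypothesis of independence at α = 0.025.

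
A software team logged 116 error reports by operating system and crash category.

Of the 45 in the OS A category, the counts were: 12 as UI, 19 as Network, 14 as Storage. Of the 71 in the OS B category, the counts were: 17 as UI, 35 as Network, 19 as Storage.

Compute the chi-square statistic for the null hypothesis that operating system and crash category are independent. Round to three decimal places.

0.561

Row totals: 45, 71. Column totals: 29, 54, 33. Grand total N = 116.
Expected counts (row total × column total / N):
  OS A, UI: 45×29/116 = 11.2500
  OS A, Network: 45×54/116 = 20.9483
  OS A, Storage: 45×33/116 = 12.8017
  OS B, UI: 71×29/116 = 17.7500
  OS B, Network: 71×54/116 = 33.0517
  OS B, Storage: 71×33/116 = 20.1983
Contributions (O − E)²/E:
  (12 − 11.2500)²/11.2500 = 0.0500
  (19 − 20.9483)²/20.9483 = 0.1812
  (14 − 12.8017)²/12.8017 = 0.1122
  (17 − 17.7500)²/17.7500 = 0.0317
  (35 − 33.0517)²/33.0517 = 0.1148
  (19 − 20.1983)²/20.1983 = 0.0711
χ² = 0.0500 + 0.1812 + 0.1122 + 0.0317 + 0.1148 + 0.0711 = 0.561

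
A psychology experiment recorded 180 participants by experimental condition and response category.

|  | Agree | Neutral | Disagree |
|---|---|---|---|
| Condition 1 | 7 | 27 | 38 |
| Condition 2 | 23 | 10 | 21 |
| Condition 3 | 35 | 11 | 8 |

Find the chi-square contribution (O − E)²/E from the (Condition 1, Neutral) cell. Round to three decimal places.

Row total (Condition 1) = 72; column total (Neutral) = 48; N = 180.
Expected count E = 72 × 48 / 180 = 19.2000.
Contribution = (O − E)²/E = (27 − 19.2000)² / 19.2000 = 3.169.

3.169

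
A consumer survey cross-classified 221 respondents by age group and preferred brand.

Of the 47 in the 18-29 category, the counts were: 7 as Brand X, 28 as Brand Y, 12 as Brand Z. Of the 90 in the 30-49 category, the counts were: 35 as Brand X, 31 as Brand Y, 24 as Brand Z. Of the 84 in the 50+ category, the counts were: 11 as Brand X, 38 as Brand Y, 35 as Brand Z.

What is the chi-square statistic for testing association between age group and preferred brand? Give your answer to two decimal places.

Row totals: 47, 90, 84. Column totals: 53, 97, 71. Grand total N = 221.
Expected counts (row total × column total / N):
  18-29, Brand X: 47×53/221 = 11.271
  18-29, Brand Y: 47×97/221 = 20.629
  18-29, Brand Z: 47×71/221 = 15.100
  30-49, Brand X: 90×53/221 = 21.584
  30-49, Brand Y: 90×97/221 = 39.502
  30-49, Brand Z: 90×71/221 = 28.914
  50+, Brand X: 84×53/221 = 20.145
  50+, Brand Y: 84×97/221 = 36.869
  50+, Brand Z: 84×71/221 = 26.986
Contributions (O − E)²/E:
  (7 − 11.271)²/11.271 = 1.6184
  (28 − 20.629)²/20.629 = 2.6338
  (12 − 15.100)²/15.100 = 0.6364
  (35 − 21.584)²/21.584 = 8.3390
  (31 − 39.502)²/39.502 = 1.8299
  (24 − 28.914)²/28.914 = 0.8351
  (11 − 20.145)²/20.145 = 4.1515
  (38 − 36.869)²/36.869 = 0.0347
  (35 − 26.986)²/26.986 = 2.3799
χ² = 1.6184 + 2.6338 + 0.6364 + 8.3390 + 1.8299 + 0.8351 + 4.1515 + 0.0347 + 2.3799 = 22.46

22.46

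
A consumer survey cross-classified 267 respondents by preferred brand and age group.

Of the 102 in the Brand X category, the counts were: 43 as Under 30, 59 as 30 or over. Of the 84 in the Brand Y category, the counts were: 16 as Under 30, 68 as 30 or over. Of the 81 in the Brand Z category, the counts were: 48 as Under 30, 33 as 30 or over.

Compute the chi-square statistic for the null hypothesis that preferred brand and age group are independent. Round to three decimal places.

28.063

Row totals: 102, 84, 81. Column totals: 107, 160. Grand total N = 267.
Expected counts (row total × column total / N):
  Brand X, Under 30: 102×107/267 = 40.8764
  Brand X, 30 or over: 102×160/267 = 61.1236
  Brand Y, Under 30: 84×107/267 = 33.6629
  Brand Y, 30 or over: 84×160/267 = 50.3371
  Brand Z, Under 30: 81×107/267 = 32.4607
  Brand Z, 30 or over: 81×160/267 = 48.5393
Contributions (O − E)²/E:
  (43 − 40.8764)²/40.8764 = 0.1103
  (59 − 61.1236)²/61.1236 = 0.0738
  (16 − 33.6629)²/33.6629 = 9.2677
  (68 − 50.3371)²/50.3371 = 6.1978
  (48 − 32.4607)²/32.4607 = 7.4388
  (33 − 48.5393)²/48.5393 = 4.9747
χ² = 0.1103 + 0.0738 + 9.2677 + 6.1978 + 7.4388 + 4.9747 = 28.063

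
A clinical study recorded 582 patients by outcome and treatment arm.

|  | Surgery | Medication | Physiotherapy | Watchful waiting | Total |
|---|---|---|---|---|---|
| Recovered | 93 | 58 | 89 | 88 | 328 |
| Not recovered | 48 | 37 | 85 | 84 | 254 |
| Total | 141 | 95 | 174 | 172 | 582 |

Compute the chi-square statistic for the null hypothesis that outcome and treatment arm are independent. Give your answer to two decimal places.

9.94

Grand total N = 582.
Expected counts (row total × column total / N):
  Recovered, Surgery: 328×141/582 = 79.464
  Recovered, Medication: 328×95/582 = 53.540
  Recovered, Physiotherapy: 328×174/582 = 98.062
  Recovered, Watchful waiting: 328×172/582 = 96.935
  Not recovered, Surgery: 254×141/582 = 61.536
  Not recovered, Medication: 254×95/582 = 41.460
  Not recovered, Physiotherapy: 254×174/582 = 75.938
  Not recovered, Watchful waiting: 254×172/582 = 75.065
Contributions (O − E)²/E:
  (93 − 79.464)²/79.464 = 2.3057
  (58 − 53.540)²/53.540 = 0.3715
  (89 − 98.062)²/98.062 = 0.8374
  (88 − 96.935)²/96.935 = 0.8236
  (48 − 61.536)²/61.536 = 2.9775
  (37 − 41.460)²/41.460 = 0.4798
  (85 − 75.938)²/75.938 = 1.0814
  (84 − 75.065)²/75.065 = 1.0635
χ² = 2.3057 + 0.3715 + 0.8374 + 0.8236 + 2.9775 + 0.4798 + 1.0814 + 1.0635 = 9.94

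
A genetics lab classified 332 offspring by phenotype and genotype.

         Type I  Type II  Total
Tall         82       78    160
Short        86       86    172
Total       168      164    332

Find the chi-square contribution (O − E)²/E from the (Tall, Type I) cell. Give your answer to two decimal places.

0.01

Row total (Tall) = 160; column total (Type I) = 168; N = 332.
Expected count E = 160 × 168 / 332 = 80.964.
Contribution = (O − E)²/E = (82 − 80.964)² / 80.964 = 0.01.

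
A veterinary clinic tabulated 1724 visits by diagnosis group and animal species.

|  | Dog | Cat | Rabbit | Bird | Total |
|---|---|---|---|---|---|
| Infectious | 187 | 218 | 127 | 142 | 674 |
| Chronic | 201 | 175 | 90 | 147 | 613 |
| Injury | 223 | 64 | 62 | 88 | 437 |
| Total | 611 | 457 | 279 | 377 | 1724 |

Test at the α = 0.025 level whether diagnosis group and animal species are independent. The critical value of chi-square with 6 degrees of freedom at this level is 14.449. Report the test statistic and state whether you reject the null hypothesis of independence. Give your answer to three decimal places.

82.188; reject H₀

Grand total N = 1724.
Expected counts (row total × column total / N):
  Infectious, Dog: 674×611/1724 = 238.8712
  Infectious, Cat: 674×457/1724 = 178.6647
  Infectious, Rabbit: 674×279/1724 = 109.0754
  Infectious, Bird: 674×377/1724 = 147.3886
  Chronic, Dog: 613×611/1724 = 217.2523
  Chronic, Cat: 613×457/1724 = 162.4948
  Chronic, Rabbit: 613×279/1724 = 99.2036
  Chronic, Bird: 613×377/1724 = 134.0493
  Injury, Dog: 437×611/1724 = 154.8765
  Injury, Cat: 437×457/1724 = 115.8405
  Injury, Rabbit: 437×279/1724 = 70.7210
  Injury, Bird: 437×377/1724 = 95.5621
Contributions (O − E)²/E:
  (187 − 238.8712)²/238.8712 = 11.2639
  (218 − 178.6647)²/178.6647 = 8.6602
  (127 − 109.0754)²/109.0754 = 2.9456
  (142 − 147.3886)²/147.3886 = 0.1970
  (201 − 217.2523)²/217.2523 = 1.2158
  (175 − 162.4948)²/162.4948 = 0.9624
  (90 − 99.2036)²/99.2036 = 0.8539
  (147 − 134.0493)²/134.0493 = 1.2512
  (223 − 154.8765)²/154.8765 = 29.9646
  (64 − 115.8405)²/115.8405 = 23.1995
  (62 − 70.7210)²/70.7210 = 1.0754
  (88 − 95.5621)²/95.5621 = 0.5984
χ² = 11.2639 + 8.6602 + 2.9456 + 0.1970 + 1.2158 + 0.9624 + 0.8539 + 1.2512 + 29.9646 + 23.1995 + 1.0754 + 0.5984 = 82.188
df = (3−1)(4−1) = 6. Since 82.188 > 14.449, reject the null hypothesis of independence at α = 0.025.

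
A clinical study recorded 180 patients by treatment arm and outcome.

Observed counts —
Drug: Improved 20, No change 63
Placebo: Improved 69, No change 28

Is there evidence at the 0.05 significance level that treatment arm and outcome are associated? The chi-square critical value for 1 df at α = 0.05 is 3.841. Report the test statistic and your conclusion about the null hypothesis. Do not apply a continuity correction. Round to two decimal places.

39.59; reject H₀

Row totals: 83, 97. Column totals: 89, 91. Grand total N = 180.
Expected counts (row total × column total / N):
  Drug, Improved: 83×89/180 = 41.039
  Drug, No change: 83×91/180 = 41.961
  Placebo, Improved: 97×89/180 = 47.961
  Placebo, No change: 97×91/180 = 49.039
Contributions (O − E)²/E:
  (20 − 41.039)²/41.039 = 10.7858
  (63 − 41.961)²/41.961 = 10.5488
  (69 − 47.961)²/47.961 = 9.2292
  (28 − 49.039)²/49.039 = 9.0263
χ² = 10.7858 + 10.5488 + 9.2292 + 9.0263 = 39.59
df = (2−1)(2−1) = 1. Since 39.59 > 3.841, reject the null hypothesis of independence at α = 0.05.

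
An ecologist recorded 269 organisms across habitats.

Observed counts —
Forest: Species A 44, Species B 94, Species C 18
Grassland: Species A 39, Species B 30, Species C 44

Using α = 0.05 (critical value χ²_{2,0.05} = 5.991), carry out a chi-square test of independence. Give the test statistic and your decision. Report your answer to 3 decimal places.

Row totals: 156, 113. Column totals: 83, 124, 62. Grand total N = 269.
Expected counts (row total × column total / N):
  Forest, Species A: 156×83/269 = 48.1338
  Forest, Species B: 156×124/269 = 71.9108
  Forest, Species C: 156×62/269 = 35.9554
  Grassland, Species A: 113×83/269 = 34.8662
  Grassland, Species B: 113×124/269 = 52.0892
  Grassland, Species C: 113×62/269 = 26.0446
Contributions (O − E)²/E:
  (44 − 48.1338)²/48.1338 = 0.3550
  (94 − 71.9108)²/71.9108 = 6.7853
  (18 − 35.9554)²/35.9554 = 8.9666
  (39 − 34.8662)²/34.8662 = 0.4901
  (30 − 52.0892)²/52.0892 = 9.3673
  (44 − 26.0446)²/26.0446 = 12.3786
χ² = 0.3550 + 6.7853 + 8.9666 + 0.4901 + 9.3673 + 12.3786 = 38.343
df = (2−1)(3−1) = 2. Since 38.343 > 5.991, reject the null hypothesis of independence at α = 0.05.

38.343; reject H₀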